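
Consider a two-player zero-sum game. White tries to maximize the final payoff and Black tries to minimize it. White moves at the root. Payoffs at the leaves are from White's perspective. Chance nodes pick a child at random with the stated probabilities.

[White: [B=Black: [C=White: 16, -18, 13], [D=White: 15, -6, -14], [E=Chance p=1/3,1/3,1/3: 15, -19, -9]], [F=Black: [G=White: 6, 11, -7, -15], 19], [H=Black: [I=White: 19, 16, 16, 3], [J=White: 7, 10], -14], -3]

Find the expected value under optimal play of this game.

C (White): max(16, -18, 13) = 16
D (White): max(15, -6, -14) = 15
E (Chance): 1/3·15 + 1/3·-19 + 1/3·-9 = -4.33
B (Black): min(16, 15, -4.33) = -4.33
G (White): max(6, 11, -7, -15) = 11
F (Black): min(11, 19) = 11
I (White): max(19, 16, 16, 3) = 19
J (White): max(7, 10) = 10
H (Black): min(19, 10, -14) = -14
Root (White): max(-4.33, 11, -14, -3) = 11

11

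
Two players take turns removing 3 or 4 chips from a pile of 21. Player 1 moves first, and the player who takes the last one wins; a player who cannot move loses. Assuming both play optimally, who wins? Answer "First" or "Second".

Second

Positions where the player to move wins (W) vs loses (L):
i:   0  1  2  3  4  5  6  7  8  9 10 11 12 13 14 15 16 17 18 19 20 21
     L  L  L  W  W  W  W  L  L  L  W  W  W  W  L  L  L  W  W  W  W  L
Position 21 is L, so the second player wins.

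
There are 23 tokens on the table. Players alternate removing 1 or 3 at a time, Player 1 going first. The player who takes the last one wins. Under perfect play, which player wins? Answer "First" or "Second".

W/L table (W = player to move can force a win):
i:   0  1  2  3  4  5  6  7  8  9 10 11 12 13 14 15 16 17 18 19 20 21 22 23
     L  W  L  W  L  W  L  W  L  W  L  W  L  W  L  W  L  W  L  W  L  W  L  W
Position 23 is W, so the first player wins.

First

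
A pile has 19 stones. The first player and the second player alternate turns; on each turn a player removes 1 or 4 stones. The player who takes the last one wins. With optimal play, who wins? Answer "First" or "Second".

Compute winning (W) and losing (L) positions by backward induction:
i:   0  1  2  3  4  5  6  7  8  9 10 11 12 13 14 15 16 17 18 19
     L  W  L  W  W  L  W  L  W  W  L  W  L  W  W  L  W  L  W  W
Position 19 is W, so the first player wins.

First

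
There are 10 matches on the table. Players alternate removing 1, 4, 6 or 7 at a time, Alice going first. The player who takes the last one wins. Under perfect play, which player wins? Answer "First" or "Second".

i:   0  1  2  3  4  5  6  7  8  9 10
     L  W  L  W  W  L  W  W  W  W  L
Position 10 is L, so the second player wins.

Second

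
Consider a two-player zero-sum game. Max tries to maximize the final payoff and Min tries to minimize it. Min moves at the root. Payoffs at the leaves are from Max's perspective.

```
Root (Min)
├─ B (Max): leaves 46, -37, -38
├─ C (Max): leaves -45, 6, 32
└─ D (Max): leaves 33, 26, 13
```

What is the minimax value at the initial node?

32

B (Max): max(46, -37, -38) = 46
C (Max): max(-45, 6, 32) = 32
D (Max): max(33, 26, 13) = 33
Root (Min): min(46, 32, 33) = 32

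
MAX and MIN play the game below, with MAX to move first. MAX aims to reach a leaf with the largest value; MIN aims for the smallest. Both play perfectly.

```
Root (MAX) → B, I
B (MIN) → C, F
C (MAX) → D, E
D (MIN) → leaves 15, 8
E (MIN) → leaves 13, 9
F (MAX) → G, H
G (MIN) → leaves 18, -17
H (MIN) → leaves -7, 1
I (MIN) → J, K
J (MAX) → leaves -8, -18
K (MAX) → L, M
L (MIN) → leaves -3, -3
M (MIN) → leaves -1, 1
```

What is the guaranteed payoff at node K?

-1

L: min(-3, -3) = -3
M: min(-1, 1) = -1
K: max(-3, -1) = -1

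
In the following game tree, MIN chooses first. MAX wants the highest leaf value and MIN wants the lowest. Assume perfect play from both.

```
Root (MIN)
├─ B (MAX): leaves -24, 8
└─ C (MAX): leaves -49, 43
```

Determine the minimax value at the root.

B (MAX): max(-24, 8) = 8
C (MAX): max(-49, 43) = 43
Root (MIN): min(8, 43) = 8

8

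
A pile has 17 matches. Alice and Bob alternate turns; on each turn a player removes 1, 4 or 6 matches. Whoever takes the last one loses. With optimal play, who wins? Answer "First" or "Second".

First

i:   0  1  2  3  4  5  6  7  8  9 10 11 12 13 14 15 16 17
     W  L  W  L  W  W  L  W  L  W  W  L  W  L  W  W  L  W
Position 17 is W, so the first player wins.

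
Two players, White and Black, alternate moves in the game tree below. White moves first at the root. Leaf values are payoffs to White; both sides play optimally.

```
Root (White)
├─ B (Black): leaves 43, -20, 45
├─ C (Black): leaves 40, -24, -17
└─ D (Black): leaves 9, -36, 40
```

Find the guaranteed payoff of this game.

-20

B (Black): min(43, -20, 45) = -20
C (Black): min(40, -24, -17) = -24
D (Black): min(9, -36, 40) = -36
Root (White): max(-20, -24, -36) = -20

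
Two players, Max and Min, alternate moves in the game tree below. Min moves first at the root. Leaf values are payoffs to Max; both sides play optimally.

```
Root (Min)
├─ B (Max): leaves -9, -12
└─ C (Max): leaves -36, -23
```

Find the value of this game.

B (Max): max(-9, -12) = -9
C (Max): max(-36, -23) = -23
Root (Min): min(-9, -23) = -23

-23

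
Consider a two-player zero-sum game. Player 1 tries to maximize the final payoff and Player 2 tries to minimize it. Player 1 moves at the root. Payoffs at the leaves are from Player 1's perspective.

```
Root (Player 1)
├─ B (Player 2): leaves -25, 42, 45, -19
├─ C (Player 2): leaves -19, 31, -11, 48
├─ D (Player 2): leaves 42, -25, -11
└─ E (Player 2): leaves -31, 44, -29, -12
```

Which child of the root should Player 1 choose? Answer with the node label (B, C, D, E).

B (Player 2): min(-25, 42, 45, -19) = -25
C (Player 2): min(-19, 31, -11, 48) = -19
D (Player 2): min(42, -25, -11) = -25
E (Player 2): min(-31, 44, -29, -12) = -31
Root (Player 1): max(-25, -19, -25, -31) = -19
Player 1 picks the child with the highest value: C (value -19).

C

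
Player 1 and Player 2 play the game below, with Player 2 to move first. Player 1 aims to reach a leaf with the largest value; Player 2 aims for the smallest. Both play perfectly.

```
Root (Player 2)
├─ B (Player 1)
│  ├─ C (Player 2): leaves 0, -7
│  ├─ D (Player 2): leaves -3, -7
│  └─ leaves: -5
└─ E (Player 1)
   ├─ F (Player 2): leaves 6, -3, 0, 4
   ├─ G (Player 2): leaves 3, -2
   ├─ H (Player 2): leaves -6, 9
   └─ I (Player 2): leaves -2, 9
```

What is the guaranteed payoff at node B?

C: min(0, -7) = -7
D: min(-3, -7) = -7
B: max(-7, -7, -5) = -5

-5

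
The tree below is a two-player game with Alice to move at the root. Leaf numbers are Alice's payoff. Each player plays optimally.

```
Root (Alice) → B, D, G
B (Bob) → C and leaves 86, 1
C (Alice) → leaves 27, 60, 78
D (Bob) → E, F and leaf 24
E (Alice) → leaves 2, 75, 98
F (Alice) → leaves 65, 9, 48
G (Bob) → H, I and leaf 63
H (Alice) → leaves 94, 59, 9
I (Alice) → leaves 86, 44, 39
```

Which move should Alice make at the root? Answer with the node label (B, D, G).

G

C (Alice): max(27, 60, 78) = 78
B (Bob): min(78, 86, 1) = 1
E (Alice): max(2, 75, 98) = 98
F (Alice): max(65, 9, 48) = 65
D (Bob): min(98, 65, 24) = 24
H (Alice): max(94, 59, 9) = 94
I (Alice): max(86, 44, 39) = 86
G (Bob): min(94, 86, 63) = 63
Root (Alice): max(1, 24, 63) = 63
Alice picks the child with the highest value: G (value 63).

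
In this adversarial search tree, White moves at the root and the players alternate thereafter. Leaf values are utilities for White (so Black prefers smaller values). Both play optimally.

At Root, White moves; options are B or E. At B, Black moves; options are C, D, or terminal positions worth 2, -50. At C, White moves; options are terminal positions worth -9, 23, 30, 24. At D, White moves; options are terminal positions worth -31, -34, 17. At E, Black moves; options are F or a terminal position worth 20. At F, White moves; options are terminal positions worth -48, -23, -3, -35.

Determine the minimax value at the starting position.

C (White): max(-9, 23, 30, 24) = 30
D (White): max(-31, -34, 17) = 17
B (Black): min(30, 17, 2, -50) = -50
F (White): max(-48, -23, -3, -35) = -3
E (Black): min(-3, 20) = -3
Root (White): max(-50, -3) = -3

-3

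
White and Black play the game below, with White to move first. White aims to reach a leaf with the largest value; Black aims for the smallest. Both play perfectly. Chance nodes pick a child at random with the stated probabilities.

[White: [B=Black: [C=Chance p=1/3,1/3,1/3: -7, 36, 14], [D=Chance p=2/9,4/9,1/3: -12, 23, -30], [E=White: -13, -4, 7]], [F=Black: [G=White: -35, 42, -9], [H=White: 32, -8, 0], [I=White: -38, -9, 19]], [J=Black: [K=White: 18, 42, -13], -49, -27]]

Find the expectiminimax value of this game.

C (Chance): 1/3·-7 + 1/3·36 + 1/3·14 = 14.33
D (Chance): 2/9·-12 + 4/9·23 + 1/3·-30 = -2.44
E (White): max(-13, -4, 7) = 7
B (Black): min(14.33, -2.44, 7) = -2.44
G (White): max(-35, 42, -9) = 42
H (White): max(32, -8, 0) = 32
I (White): max(-38, -9, 19) = 19
F (Black): min(42, 32, 19) = 19
K (White): max(18, 42, -13) = 42
J (Black): min(42, -49, -27) = -49
Root (White): max(-2.44, 19, -49) = 19

19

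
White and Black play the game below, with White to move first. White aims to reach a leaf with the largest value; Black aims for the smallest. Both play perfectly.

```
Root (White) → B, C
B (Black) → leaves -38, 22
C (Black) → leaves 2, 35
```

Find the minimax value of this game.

B (Black): min(-38, 22) = -38
C (Black): min(2, 35) = 2
Root (White): max(-38, 2) = 2

2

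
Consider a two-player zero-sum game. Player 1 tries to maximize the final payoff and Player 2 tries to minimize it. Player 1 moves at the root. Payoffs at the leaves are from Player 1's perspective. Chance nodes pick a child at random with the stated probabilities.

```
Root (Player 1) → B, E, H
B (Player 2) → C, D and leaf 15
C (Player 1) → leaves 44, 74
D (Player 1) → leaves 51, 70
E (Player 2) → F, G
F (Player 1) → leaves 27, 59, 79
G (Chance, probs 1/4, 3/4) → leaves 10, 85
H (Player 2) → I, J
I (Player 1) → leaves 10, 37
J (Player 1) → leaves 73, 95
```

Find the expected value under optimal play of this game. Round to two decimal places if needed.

66.25

C (Player 1): max(44, 74) = 74
D (Player 1): max(51, 70) = 70
B (Player 2): min(74, 70, 15) = 15
F (Player 1): max(27, 59, 79) = 79
G (Chance): 1/4·10 + 3/4·85 = 66.25
E (Player 2): min(79, 66.25) = 66.25
I (Player 1): max(10, 37) = 37
J (Player 1): max(73, 95) = 95
H (Player 2): min(37, 95) = 37
Root (Player 1): max(15, 66.25, 37) = 66.25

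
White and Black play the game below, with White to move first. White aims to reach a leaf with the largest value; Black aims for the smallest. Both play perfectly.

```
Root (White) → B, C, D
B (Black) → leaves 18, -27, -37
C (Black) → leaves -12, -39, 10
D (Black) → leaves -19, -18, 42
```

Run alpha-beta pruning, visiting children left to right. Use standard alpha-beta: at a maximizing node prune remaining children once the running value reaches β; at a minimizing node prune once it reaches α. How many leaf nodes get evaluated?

B [α=-∞,β=+∞]: v=-37
C [α=-37,β=+∞]: v=-39 after child 2 ≤ α → α-cutoff, skip 1
D [α=-37,β=+∞]: v=-19
Root [α=-∞,β=+∞]: v=-19
Leaves evaluated: 8 of 9.

8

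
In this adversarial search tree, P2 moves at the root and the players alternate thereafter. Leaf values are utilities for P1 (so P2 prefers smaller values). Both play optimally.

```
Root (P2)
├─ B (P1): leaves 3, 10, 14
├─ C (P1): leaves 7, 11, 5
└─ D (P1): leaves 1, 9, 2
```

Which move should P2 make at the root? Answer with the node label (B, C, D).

B (P1): max(3, 10, 14) = 14
C (P1): max(7, 11, 5) = 11
D (P1): max(1, 9, 2) = 9
Root (P2): min(14, 11, 9) = 9
P2 picks the child with the lowest value: D (value 9).

D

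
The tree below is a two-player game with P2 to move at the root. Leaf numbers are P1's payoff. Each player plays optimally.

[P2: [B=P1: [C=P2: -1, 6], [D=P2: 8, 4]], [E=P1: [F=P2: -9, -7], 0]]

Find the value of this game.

C (P2): min(-1, 6) = -1
D (P2): min(8, 4) = 4
B (P1): max(-1, 4) = 4
F (P2): min(-9, -7) = -9
E (P1): max(-9, 0) = 0
Root (P2): min(4, 0) = 0

0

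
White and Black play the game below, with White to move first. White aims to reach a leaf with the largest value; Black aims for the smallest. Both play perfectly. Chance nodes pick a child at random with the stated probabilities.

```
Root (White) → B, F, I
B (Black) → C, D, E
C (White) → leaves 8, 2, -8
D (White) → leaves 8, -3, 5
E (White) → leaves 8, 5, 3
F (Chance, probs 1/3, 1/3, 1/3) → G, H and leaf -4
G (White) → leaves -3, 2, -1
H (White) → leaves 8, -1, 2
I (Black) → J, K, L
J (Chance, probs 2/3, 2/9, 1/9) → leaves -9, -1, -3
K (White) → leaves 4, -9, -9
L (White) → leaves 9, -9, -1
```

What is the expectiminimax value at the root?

C (White): max(8, 2, -8) = 8
D (White): max(8, -3, 5) = 8
E (White): max(8, 5, 3) = 8
B (Black): min(8, 8, 8) = 8
G (White): max(-3, 2, -1) = 2
H (White): max(8, -1, 2) = 8
F (Chance): 1/3·2 + 1/3·8 + 1/3·-4 = 2
J (Chance): 2/3·-9 + 2/9·-1 + 1/9·-3 = -6.56
K (White): max(4, -9, -9) = 4
L (White): max(9, -9, -1) = 9
I (Black): min(-6.56, 4, 9) = -6.56
Root (White): max(8, 2, -6.56) = 8

8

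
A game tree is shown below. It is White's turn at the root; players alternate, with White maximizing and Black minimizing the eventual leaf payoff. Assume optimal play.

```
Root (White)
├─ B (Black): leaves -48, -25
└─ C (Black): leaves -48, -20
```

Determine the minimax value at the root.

B (Black): min(-48, -25) = -48
C (Black): min(-48, -20) = -48
Root (White): max(-48, -48) = -48

-48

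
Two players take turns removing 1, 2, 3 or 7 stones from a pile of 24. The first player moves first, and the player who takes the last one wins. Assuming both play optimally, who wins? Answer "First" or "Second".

Second

Compute winning (W) and losing (L) positions by backward induction:
i:   0  1  2  3  4  5  6  7  8  9 10 11 12 13 14 15 16 17 18 19 20 21 22 23 24
     L  W  W  W  L  W  W  W  L  W  W  W  L  W  W  W  L  W  W  W  L  W  W  W  L
Position 24 is L, so the second player wins.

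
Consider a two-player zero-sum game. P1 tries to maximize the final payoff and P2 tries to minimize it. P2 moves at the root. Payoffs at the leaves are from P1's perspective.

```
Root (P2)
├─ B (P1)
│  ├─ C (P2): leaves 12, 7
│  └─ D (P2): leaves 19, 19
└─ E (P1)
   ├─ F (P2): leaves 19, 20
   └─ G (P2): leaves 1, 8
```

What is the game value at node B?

19

C: min(12, 7) = 7
D: min(19, 19) = 19
B: max(7, 19) = 19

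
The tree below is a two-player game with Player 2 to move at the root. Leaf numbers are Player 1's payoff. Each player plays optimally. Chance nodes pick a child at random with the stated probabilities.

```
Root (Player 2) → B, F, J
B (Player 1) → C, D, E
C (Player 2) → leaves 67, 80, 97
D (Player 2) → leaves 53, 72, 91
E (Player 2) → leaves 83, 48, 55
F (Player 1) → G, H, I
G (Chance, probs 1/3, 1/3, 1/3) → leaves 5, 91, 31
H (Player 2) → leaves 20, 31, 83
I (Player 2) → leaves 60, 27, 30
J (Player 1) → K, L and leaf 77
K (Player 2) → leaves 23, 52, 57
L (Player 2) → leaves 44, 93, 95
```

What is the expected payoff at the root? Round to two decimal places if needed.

42.33

C (Player 2): min(67, 80, 97) = 67
D (Player 2): min(53, 72, 91) = 53
E (Player 2): min(83, 48, 55) = 48
B (Player 1): max(67, 53, 48) = 67
G (Chance): 1/3·5 + 1/3·91 + 1/3·31 = 42.33
H (Player 2): min(20, 31, 83) = 20
I (Player 2): min(60, 27, 30) = 27
F (Player 1): max(42.33, 20, 27) = 42.33
K (Player 2): min(23, 52, 57) = 23
L (Player 2): min(44, 93, 95) = 44
J (Player 1): max(23, 44, 77) = 77
Root (Player 2): min(67, 42.33, 77) = 42.33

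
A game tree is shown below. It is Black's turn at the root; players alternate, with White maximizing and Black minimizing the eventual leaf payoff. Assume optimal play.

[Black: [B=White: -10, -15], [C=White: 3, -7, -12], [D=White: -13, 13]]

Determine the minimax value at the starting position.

-10

B (White): max(-10, -15) = -10
C (White): max(3, -7, -12) = 3
D (White): max(-13, 13) = 13
Root (Black): min(-10, 3, 13) = -10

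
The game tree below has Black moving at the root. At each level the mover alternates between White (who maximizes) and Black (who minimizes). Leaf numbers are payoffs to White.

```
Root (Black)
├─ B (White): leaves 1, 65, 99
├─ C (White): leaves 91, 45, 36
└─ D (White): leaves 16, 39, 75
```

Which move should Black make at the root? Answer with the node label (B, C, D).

B (White): max(1, 65, 99) = 99
C (White): max(91, 45, 36) = 91
D (White): max(16, 39, 75) = 75
Root (Black): min(99, 91, 75) = 75
Black picks the child with the lowest value: D (value 75).

D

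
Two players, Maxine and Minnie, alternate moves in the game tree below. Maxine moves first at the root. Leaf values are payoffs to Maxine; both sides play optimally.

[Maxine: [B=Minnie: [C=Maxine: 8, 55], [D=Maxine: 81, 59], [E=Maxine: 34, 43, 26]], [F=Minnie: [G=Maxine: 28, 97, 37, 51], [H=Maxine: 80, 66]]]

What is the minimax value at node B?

43

C: max(8, 55) = 55
D: max(81, 59) = 81
E: max(34, 43, 26) = 43
B: min(55, 81, 43) = 43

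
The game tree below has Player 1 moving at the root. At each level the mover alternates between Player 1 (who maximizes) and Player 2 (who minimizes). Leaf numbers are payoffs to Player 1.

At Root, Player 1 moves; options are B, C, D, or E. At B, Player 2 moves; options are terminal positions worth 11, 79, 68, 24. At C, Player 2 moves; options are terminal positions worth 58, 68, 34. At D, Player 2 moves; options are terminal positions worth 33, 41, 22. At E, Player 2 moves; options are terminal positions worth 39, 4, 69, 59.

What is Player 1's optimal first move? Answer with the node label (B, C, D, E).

C

B (Player 2): min(11, 79, 68, 24) = 11
C (Player 2): min(58, 68, 34) = 34
D (Player 2): min(33, 41, 22) = 22
E (Player 2): min(39, 4, 69, 59) = 4
Root (Player 1): max(11, 34, 22, 4) = 34
Player 1 picks the child with the highest value: C (value 34).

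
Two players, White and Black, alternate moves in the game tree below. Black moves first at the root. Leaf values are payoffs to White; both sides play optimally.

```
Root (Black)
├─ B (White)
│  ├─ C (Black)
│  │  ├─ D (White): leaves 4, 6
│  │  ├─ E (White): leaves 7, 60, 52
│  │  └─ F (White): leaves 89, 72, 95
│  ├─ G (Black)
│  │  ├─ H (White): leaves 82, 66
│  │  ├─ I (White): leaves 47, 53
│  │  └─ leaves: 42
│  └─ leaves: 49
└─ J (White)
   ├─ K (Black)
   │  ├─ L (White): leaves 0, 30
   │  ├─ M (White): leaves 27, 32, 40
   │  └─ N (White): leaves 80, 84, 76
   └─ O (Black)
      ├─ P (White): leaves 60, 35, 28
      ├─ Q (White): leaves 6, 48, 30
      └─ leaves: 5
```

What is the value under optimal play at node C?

D: max(4, 6) = 6
E: max(7, 60, 52) = 60
F: max(89, 72, 95) = 95
C: min(6, 60, 95) = 6

6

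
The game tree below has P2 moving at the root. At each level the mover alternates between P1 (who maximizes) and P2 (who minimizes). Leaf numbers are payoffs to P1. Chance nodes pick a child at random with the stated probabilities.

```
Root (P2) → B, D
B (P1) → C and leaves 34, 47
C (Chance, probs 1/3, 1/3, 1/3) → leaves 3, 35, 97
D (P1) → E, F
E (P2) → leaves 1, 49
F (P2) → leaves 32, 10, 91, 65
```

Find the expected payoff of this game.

C (Chance): 1/3·3 + 1/3·35 + 1/3·97 = 45
B (P1): max(45, 34, 47) = 47
E (P2): min(1, 49) = 1
F (P2): min(32, 10, 91, 65) = 10
D (P1): max(1, 10) = 10
Root (P2): min(47, 10) = 10

10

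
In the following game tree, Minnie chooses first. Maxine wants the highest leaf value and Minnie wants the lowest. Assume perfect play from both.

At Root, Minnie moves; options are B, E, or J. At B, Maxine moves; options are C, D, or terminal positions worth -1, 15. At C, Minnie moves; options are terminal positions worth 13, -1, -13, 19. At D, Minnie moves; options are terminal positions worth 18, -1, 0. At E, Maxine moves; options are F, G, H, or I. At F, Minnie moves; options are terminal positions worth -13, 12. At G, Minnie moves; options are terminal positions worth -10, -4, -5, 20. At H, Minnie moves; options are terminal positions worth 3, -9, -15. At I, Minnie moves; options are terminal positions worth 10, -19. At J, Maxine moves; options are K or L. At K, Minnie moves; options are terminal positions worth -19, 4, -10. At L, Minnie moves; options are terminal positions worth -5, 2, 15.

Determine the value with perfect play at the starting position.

-10

C (Minnie): min(13, -1, -13, 19) = -13
D (Minnie): min(18, -1, 0) = -1
B (Maxine): max(-13, -1, -1, 15) = 15
F (Minnie): min(-13, 12) = -13
G (Minnie): min(-10, -4, -5, 20) = -10
H (Minnie): min(3, -9, -15) = -15
I (Minnie): min(10, -19) = -19
E (Maxine): max(-13, -10, -15, -19) = -10
K (Minnie): min(-19, 4, -10) = -19
L (Minnie): min(-5, 2, 15) = -5
J (Maxine): max(-19, -5) = -5
Root (Minnie): min(15, -10, -5) = -10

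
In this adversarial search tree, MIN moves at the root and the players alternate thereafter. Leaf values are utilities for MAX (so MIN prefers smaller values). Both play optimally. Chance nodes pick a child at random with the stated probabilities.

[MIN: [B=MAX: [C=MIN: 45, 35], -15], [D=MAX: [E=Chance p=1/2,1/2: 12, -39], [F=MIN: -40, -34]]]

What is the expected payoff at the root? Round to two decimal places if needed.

C (MIN): min(45, 35) = 35
B (MAX): max(35, -15) = 35
E (Chance): 1/2·12 + 1/2·-39 = -13.5
F (MIN): min(-40, -34) = -40
D (MAX): max(-13.5, -40) = -13.5
Root (MIN): min(35, -13.5) = -13.5

-13.5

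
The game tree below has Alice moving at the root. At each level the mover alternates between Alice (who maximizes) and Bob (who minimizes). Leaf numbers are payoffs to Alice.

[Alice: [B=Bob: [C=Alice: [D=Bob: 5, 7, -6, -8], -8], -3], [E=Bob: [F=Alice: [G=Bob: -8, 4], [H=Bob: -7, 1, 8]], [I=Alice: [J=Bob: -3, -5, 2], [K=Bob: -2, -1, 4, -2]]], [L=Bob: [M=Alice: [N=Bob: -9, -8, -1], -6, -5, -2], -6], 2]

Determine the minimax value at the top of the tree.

D (Bob): min(5, 7, -6, -8) = -8
C (Alice): max(-8, -8) = -8
B (Bob): min(-8, -3) = -8
G (Bob): min(-8, 4) = -8
H (Bob): min(-7, 1, 8) = -7
F (Alice): max(-8, -7) = -7
J (Bob): min(-3, -5, 2) = -5
K (Bob): min(-2, -1, 4, -2) = -2
I (Alice): max(-5, -2) = -2
E (Bob): min(-7, -2) = -7
N (Bob): min(-9, -8, -1) = -9
M (Alice): max(-9, -6, -5, -2) = -2
L (Bob): min(-2, -6) = -6
Root (Alice): max(-8, -7, -6, 2) = 2

2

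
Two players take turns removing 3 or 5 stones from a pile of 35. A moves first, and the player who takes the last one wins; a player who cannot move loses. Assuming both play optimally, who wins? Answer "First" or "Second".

W/L table (W = player to move can force a win):
i:   0  1  2  3  4  5  6  7  8  9 10 11 12 13 14 15 16 17 18 19 20 21 22 23 24 25 26 27 28 29 30 31 32 33 34 35
     L  L  L  W  W  W  W  W  L  L  L  W  W  W  W  W  L  L  L  W  W  W  W  W  L  L  L  W  W  W  W  W  L  L  L  W
Position 35 is W, so the first player wins.

First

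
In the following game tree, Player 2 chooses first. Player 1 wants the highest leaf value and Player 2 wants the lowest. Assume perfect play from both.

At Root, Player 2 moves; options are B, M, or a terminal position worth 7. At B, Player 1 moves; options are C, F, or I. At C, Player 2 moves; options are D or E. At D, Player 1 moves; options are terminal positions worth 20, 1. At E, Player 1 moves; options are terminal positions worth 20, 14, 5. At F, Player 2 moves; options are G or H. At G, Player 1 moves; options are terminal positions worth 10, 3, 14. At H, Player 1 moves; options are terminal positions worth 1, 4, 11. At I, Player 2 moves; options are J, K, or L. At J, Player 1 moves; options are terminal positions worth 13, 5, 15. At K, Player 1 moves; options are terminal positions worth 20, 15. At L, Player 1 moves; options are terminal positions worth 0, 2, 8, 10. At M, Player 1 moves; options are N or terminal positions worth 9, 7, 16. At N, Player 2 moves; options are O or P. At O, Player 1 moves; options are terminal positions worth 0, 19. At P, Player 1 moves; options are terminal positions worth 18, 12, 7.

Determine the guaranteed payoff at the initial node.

7

D (Player 1): max(20, 1) = 20
E (Player 1): max(20, 14, 5) = 20
C (Player 2): min(20, 20) = 20
G (Player 1): max(10, 3, 14) = 14
H (Player 1): max(1, 4, 11) = 11
F (Player 2): min(14, 11) = 11
J (Player 1): max(13, 5, 15) = 15
K (Player 1): max(20, 15) = 20
L (Player 1): max(0, 2, 8, 10) = 10
I (Player 2): min(15, 20, 10) = 10
B (Player 1): max(20, 11, 10) = 20
O (Player 1): max(0, 19) = 19
P (Player 1): max(18, 12, 7) = 18
N (Player 2): min(19, 18) = 18
M (Player 1): max(18, 9, 7, 16) = 18
Root (Player 2): min(20, 18, 7) = 7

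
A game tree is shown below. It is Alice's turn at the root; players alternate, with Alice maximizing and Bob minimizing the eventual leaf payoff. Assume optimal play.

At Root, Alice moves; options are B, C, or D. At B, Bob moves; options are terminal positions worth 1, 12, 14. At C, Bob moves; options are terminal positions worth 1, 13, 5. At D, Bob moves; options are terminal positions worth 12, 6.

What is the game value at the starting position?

B (Bob): min(1, 12, 14) = 1
C (Bob): min(1, 13, 5) = 1
D (Bob): min(12, 6) = 6
Root (Alice): max(1, 1, 6) = 6

6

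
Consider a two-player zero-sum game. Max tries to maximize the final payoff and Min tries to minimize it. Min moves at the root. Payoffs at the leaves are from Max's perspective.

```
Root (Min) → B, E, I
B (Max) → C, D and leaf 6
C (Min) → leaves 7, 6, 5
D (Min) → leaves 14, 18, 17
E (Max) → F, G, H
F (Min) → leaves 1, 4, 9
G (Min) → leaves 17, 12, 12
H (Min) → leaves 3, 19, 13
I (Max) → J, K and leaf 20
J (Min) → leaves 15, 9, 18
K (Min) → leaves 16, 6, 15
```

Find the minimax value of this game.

C (Min): min(7, 6, 5) = 5
D (Min): min(14, 18, 17) = 14
B (Max): max(5, 14, 6) = 14
F (Min): min(1, 4, 9) = 1
G (Min): min(17, 12, 12) = 12
H (Min): min(3, 19, 13) = 3
E (Max): max(1, 12, 3) = 12
J (Min): min(15, 9, 18) = 9
K (Min): min(16, 6, 15) = 6
I (Max): max(9, 6, 20) = 20
Root (Min): min(14, 12, 20) = 12

12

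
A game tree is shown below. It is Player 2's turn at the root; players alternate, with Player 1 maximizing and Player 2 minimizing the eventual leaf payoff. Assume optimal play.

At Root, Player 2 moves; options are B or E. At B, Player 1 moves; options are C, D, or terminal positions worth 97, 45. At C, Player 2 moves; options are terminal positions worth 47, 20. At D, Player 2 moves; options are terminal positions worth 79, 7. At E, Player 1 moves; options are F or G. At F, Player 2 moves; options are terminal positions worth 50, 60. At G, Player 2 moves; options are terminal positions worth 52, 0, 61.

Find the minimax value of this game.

50

C (Player 2): min(47, 20) = 20
D (Player 2): min(79, 7) = 7
B (Player 1): max(20, 7, 97, 45) = 97
F (Player 2): min(50, 60) = 50
G (Player 2): min(52, 0, 61) = 0
E (Player 1): max(50, 0) = 50
Root (Player 2): min(97, 50) = 50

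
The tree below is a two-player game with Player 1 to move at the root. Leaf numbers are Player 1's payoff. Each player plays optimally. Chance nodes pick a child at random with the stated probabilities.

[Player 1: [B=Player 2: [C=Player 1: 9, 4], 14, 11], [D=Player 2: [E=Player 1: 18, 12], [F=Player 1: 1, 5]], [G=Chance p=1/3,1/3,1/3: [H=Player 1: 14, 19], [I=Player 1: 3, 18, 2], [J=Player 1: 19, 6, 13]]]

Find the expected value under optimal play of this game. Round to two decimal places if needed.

C (Player 1): max(9, 4) = 9
B (Player 2): min(9, 14, 11) = 9
E (Player 1): max(18, 12) = 18
F (Player 1): max(1, 5) = 5
D (Player 2): min(18, 5) = 5
H (Player 1): max(14, 19) = 19
I (Player 1): max(3, 18, 2) = 18
J (Player 1): max(19, 6, 13) = 19
G (Chance): 1/3·19 + 1/3·18 + 1/3·19 = 18.67
Root (Player 1): max(9, 5, 18.67) = 18.67

18.67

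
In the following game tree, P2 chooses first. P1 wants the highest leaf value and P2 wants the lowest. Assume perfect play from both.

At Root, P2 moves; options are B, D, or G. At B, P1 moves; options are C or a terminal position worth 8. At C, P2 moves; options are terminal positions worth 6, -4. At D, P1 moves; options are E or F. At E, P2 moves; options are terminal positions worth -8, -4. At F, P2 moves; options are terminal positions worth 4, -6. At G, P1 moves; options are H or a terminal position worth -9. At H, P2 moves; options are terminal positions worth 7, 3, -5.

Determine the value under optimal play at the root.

C (P2): min(6, -4) = -4
B (P1): max(-4, 8) = 8
E (P2): min(-8, -4) = -8
F (P2): min(4, -6) = -6
D (P1): max(-8, -6) = -6
H (P2): min(7, 3, -5) = -5
G (P1): max(-5, -9) = -5
Root (P2): min(8, -6, -5) = -6

-6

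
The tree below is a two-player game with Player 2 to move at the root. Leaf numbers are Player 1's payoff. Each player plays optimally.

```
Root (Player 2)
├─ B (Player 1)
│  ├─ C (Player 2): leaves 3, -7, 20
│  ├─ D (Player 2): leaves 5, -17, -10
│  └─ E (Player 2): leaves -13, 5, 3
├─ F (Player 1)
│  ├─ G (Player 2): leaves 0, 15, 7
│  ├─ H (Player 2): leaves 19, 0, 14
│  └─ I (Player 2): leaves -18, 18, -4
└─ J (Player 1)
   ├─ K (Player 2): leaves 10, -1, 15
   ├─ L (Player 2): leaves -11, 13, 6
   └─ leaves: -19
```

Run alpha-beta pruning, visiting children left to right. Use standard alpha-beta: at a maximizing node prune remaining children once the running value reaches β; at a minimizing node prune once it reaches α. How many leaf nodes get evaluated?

C [α=-∞,β=+∞]: v=-7
D [α=-7,β=+∞]: v=-17 after child 2 ≤ α → α-cutoff, skip 1
E [α=-7,β=+∞]: v=-13 after child 1 ≤ α → α-cutoff, skip 2
B [α=-∞,β=+∞]: v=-7
G [α=-∞,β=-7]: v=0
F [α=-∞,β=-7]: v=0 after child 1 ≥ β → β-cutoff, skip 2
K [α=-∞,β=-7]: v=-1
J [α=-∞,β=-7]: v=-1 after child 1 ≥ β → β-cutoff, skip 2
Root [α=-∞,β=+∞]: v=-7
Leaves evaluated: 12 of 25.

12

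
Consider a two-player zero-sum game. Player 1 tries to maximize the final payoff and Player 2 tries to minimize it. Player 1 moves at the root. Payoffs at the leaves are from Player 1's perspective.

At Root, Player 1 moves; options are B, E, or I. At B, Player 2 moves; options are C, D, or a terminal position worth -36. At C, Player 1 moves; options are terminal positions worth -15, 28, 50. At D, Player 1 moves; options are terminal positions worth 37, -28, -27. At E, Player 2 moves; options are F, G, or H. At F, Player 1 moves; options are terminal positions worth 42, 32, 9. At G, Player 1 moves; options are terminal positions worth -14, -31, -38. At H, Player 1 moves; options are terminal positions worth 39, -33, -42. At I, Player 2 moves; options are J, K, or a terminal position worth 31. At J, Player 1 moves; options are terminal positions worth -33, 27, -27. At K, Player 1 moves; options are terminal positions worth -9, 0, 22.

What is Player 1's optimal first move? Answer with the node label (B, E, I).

C (Player 1): max(-15, 28, 50) = 50
D (Player 1): max(37, -28, -27) = 37
B (Player 2): min(50, 37, -36) = -36
F (Player 1): max(42, 32, 9) = 42
G (Player 1): max(-14, -31, -38) = -14
H (Player 1): max(39, -33, -42) = 39
E (Player 2): min(42, -14, 39) = -14
J (Player 1): max(-33, 27, -27) = 27
K (Player 1): max(-9, 0, 22) = 22
I (Player 2): min(27, 22, 31) = 22
Root (Player 1): max(-36, -14, 22) = 22
Player 1 picks the child with the highest value: I (value 22).

I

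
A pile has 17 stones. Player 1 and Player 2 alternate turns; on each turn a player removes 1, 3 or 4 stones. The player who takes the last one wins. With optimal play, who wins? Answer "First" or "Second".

Positions where the player to move wins (W) vs loses (L):
i:   0  1  2  3  4  5  6  7  8  9 10 11 12 13 14 15 16 17
     L  W  L  W  W  W  W  L  W  L  W  W  W  W  L  W  L  W
Position 17 is W, so the first player wins.

First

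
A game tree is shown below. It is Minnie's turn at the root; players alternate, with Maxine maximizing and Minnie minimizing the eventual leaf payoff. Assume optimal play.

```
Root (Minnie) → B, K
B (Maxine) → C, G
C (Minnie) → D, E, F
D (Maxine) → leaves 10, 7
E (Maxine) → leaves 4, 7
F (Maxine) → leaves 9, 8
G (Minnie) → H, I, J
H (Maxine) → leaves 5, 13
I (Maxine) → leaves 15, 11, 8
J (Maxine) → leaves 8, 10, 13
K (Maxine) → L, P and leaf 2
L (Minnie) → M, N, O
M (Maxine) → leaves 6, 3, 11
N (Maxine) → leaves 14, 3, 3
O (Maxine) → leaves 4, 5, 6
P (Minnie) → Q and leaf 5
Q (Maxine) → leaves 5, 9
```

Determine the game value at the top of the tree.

D (Maxine): max(10, 7) = 10
E (Maxine): max(4, 7) = 7
F (Maxine): max(9, 8) = 9
C (Minnie): min(10, 7, 9) = 7
H (Maxine): max(5, 13) = 13
I (Maxine): max(15, 11, 8) = 15
J (Maxine): max(8, 10, 13) = 13
G (Minnie): min(13, 15, 13) = 13
B (Maxine): max(7, 13) = 13
M (Maxine): max(6, 3, 11) = 11
N (Maxine): max(14, 3, 3) = 14
O (Maxine): max(4, 5, 6) = 6
L (Minnie): min(11, 14, 6) = 6
Q (Maxine): max(5, 9) = 9
P (Minnie): min(9, 5) = 5
K (Maxine): max(6, 5, 2) = 6
Root (Minnie): min(13, 6) = 6

6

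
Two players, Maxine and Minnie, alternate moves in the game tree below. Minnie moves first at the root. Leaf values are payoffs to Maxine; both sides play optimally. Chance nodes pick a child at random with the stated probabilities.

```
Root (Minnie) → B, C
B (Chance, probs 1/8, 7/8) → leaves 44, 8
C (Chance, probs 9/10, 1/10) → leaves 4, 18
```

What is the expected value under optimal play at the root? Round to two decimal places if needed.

5.4

B (Chance): 1/8·44 + 7/8·8 = 12.5
C (Chance): 9/10·4 + 1/10·18 = 5.4
Root (Minnie): min(12.5, 5.4) = 5.4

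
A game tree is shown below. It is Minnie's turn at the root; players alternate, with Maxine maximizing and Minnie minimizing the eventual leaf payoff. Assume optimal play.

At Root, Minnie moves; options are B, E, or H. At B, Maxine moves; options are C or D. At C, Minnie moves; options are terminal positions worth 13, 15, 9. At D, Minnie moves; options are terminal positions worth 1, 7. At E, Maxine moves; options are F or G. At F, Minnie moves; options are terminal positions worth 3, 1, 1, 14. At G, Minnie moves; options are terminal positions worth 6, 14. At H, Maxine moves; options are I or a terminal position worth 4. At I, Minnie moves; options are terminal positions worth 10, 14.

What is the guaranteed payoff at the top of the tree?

6

C (Minnie): min(13, 15, 9) = 9
D (Minnie): min(1, 7) = 1
B (Maxine): max(9, 1) = 9
F (Minnie): min(3, 1, 1, 14) = 1
G (Minnie): min(6, 14) = 6
E (Maxine): max(1, 6) = 6
I (Minnie): min(10, 14) = 10
H (Maxine): max(10, 4) = 10
Root (Minnie): min(9, 6, 10) = 6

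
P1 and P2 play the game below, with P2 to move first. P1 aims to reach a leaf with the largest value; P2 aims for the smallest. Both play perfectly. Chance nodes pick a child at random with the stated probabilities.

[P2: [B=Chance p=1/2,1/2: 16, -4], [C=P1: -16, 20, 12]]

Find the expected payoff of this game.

B (Chance): 1/2·16 + 1/2·-4 = 6
C (P1): max(-16, 20, 12) = 20
Root (P2): min(6, 20) = 6

6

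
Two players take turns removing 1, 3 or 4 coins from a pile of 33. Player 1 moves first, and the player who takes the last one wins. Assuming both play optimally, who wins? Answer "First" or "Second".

Positions where the player to move wins (W) vs loses (L):
i:   0  1  2  3  4  5  6  7  8  9 10 11 12 13 14 15 16 17 18 19 20 21 22 23 24 25 26 27 28 29 30 31 32 33
     L  W  L  W  W  W  W  L  W  L  W  W  W  W  L  W  L  W  W  W  W  L  W  L  W  W  W  W  L  W  L  W  W  W
Position 33 is W, so the first player wins.

First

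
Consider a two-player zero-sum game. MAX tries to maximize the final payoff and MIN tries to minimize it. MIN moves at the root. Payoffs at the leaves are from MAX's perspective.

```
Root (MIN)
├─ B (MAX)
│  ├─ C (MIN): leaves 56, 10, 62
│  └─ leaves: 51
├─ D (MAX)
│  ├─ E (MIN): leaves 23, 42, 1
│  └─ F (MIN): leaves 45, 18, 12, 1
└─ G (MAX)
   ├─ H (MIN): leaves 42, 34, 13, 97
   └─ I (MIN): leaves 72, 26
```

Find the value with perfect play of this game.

C (MIN): min(56, 10, 62) = 10
B (MAX): max(10, 51) = 51
E (MIN): min(23, 42, 1) = 1
F (MIN): min(45, 18, 12, 1) = 1
D (MAX): max(1, 1) = 1
H (MIN): min(42, 34, 13, 97) = 13
I (MIN): min(72, 26) = 26
G (MAX): max(13, 26) = 26
Root (MIN): min(51, 1, 26) = 1

1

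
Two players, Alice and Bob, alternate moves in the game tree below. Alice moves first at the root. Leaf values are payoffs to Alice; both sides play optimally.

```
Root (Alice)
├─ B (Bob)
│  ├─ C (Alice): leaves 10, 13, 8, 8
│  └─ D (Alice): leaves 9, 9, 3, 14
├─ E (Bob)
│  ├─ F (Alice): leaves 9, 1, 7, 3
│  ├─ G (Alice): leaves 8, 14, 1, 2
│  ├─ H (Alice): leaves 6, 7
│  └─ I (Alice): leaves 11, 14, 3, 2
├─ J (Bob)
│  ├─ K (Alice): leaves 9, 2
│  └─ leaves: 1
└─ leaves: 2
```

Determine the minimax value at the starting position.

13

C (Alice): max(10, 13, 8, 8) = 13
D (Alice): max(9, 9, 3, 14) = 14
B (Bob): min(13, 14) = 13
F (Alice): max(9, 1, 7, 3) = 9
G (Alice): max(8, 14, 1, 2) = 14
H (Alice): max(6, 7) = 7
I (Alice): max(11, 14, 3, 2) = 14
E (Bob): min(9, 14, 7, 14) = 7
K (Alice): max(9, 2) = 9
J (Bob): min(9, 1) = 1
Root (Alice): max(13, 7, 1, 2) = 13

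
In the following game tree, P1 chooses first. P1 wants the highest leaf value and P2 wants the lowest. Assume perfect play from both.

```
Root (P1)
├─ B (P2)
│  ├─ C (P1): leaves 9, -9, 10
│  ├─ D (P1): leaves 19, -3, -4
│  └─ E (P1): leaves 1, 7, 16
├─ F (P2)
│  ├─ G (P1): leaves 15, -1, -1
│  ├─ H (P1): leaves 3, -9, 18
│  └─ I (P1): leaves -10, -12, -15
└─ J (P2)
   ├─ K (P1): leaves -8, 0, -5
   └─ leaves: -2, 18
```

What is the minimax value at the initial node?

10

C (P1): max(9, -9, 10) = 10
D (P1): max(19, -3, -4) = 19
E (P1): max(1, 7, 16) = 16
B (P2): min(10, 19, 16) = 10
G (P1): max(15, -1, -1) = 15
H (P1): max(3, -9, 18) = 18
I (P1): max(-10, -12, -15) = -10
F (P2): min(15, 18, -10) = -10
K (P1): max(-8, 0, -5) = 0
J (P2): min(0, -2, 18) = -2
Root (P1): max(10, -10, -2) = 10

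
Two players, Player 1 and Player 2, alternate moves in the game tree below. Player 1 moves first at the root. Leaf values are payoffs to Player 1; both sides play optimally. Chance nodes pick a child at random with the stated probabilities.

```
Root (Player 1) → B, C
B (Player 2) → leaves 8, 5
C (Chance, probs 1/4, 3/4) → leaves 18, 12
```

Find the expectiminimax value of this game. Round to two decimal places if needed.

13.5

B (Player 2): min(8, 5) = 5
C (Chance): 1/4·18 + 3/4·12 = 13.5
Root (Player 1): max(5, 13.5) = 13.5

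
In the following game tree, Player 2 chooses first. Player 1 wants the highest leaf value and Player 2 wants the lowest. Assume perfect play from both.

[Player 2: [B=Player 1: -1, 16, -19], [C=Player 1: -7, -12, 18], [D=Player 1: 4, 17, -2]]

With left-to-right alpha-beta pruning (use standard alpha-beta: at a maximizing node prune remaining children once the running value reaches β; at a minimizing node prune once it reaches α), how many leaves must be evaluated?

B [α=-∞,β=+∞]: v=16
C [α=-∞,β=16]: v=18
D [α=-∞,β=16]: v=17 after child 2 ≥ β → β-cutoff, skip 1
Root [α=-∞,β=+∞]: v=16
Leaves evaluated: 8 of 9.

8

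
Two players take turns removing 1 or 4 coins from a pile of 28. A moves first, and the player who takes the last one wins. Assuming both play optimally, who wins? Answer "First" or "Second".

Positions where the player to move wins (W) vs loses (L):
i:   0  1  2  3  4  5  6  7  8  9 10 11 12 13 14 15 16 17 18 19 20 21 22 23 24 25 26 27 28
     L  W  L  W  W  L  W  L  W  W  L  W  L  W  W  L  W  L  W  W  L  W  L  W  W  L  W  L  W
Position 28 is W, so the first player wins.

First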